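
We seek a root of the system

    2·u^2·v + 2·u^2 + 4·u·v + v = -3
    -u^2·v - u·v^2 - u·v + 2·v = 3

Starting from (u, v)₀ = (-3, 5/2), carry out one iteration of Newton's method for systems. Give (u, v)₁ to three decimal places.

(-2.032, 1.427)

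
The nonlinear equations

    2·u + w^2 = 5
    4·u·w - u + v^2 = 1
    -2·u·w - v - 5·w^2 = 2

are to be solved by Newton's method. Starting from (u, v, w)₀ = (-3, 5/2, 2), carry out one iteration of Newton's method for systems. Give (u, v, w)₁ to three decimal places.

(4.920, -10.741, -0.210)

At (-3, 5/2, 2): F = (-7.000, -15.750, -12.500).
Jacobian J = [[2, 0, 2·w], [4·w - 1, 2·v, 4·u], [-2·w, -1, -2·u - 10·w]].
At the point, J = [[2.000, 0.000, 4.000], [7.000, 5.000, -12.000], [-4.000, -1.000, -14.000]] (det J = -112.000).
Solving J·Δ = −F gives Δ = (7.920, -13.241, -2.210).
Then the next iterate is (u, v, w)₁ = (4.920, -10.741, -0.210).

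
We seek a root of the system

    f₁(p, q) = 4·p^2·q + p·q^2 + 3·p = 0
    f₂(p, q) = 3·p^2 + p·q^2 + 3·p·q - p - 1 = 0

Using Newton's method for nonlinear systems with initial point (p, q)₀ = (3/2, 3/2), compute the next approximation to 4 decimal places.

(1.6667, -0.3704)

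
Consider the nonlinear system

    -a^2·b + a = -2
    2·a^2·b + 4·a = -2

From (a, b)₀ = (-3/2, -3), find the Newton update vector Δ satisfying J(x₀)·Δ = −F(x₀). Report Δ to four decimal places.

At (-3/2, -3): F = (7.2500, -17.5000).
Jacobian J = [[-2·a·b + 1, -a^2], [4·a·b + 4, 2·a^2]].
At the point, J = [[-8.0000, -2.2500], [22.0000, 4.5000]] (det J = 13.5000).
Solving J·Δ = −F gives Δ = (0.5000, 1.4444).

(0.5000, 1.4444)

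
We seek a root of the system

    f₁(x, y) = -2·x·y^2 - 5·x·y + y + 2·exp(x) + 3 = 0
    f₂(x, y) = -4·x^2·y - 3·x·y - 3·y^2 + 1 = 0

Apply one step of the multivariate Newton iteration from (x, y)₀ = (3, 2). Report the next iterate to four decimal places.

At (3, 2): F = (-8.828926, -101.0000).
Jacobian J = [[-2·y^2 - 5·y + 2·exp(x), -4·x·y - 5·x + 1], [-8·x·y - 3·y, -4·x^2 - 3·x - 6·y]].
At the point, J = [[22.171074, -38.0000], [-54.0000, -57.0000]] (det J = -3315.751209).
Solving J·Δ = −F gives Δ = (-1.0057, -0.8191).
Then the next iterate is (x, y)₁ = (1.9943, 1.1809).

(1.9943, 1.1809)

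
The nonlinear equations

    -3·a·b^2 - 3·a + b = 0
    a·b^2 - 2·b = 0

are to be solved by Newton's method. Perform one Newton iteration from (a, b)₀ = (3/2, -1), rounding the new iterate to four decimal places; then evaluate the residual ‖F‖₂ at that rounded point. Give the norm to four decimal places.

At (3/2, -1): F = (-10.0000, 3.5000).
Jacobian J = [[-3·b^2 - 3, -6·a·b + 1], [b^2, 2·a·b - 2]].
At the point, J = [[-6.0000, 10.0000], [1.0000, -5.0000]] (det J = 20.0000).
Solving J·Δ = −F gives Δ = (-0.7500, 0.5500).
Then the next iterate is (a, b)₁ = (0.7500, -0.4500).
Re-evaluating at (0.7500, -0.4500): F = (-3.155625, 1.051875), so ‖F‖₂ = 3.3263.

3.3263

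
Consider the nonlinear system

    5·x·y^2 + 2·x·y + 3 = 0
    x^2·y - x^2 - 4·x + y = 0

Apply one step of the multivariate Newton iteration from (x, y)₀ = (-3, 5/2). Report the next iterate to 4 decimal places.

(-1.2469, 1.9790)

At (-3, 5/2): F = (-105.7500, 28.0000).
Jacobian J = [[5·y^2 + 2·y, 10·x·y + 2·x], [2·x·y - 2·x - 4, x^2 + 1]].
At the point, J = [[36.2500, -81.0000], [-13.0000, 10.0000]] (det J = -690.5000).
Solving J·Δ = −F gives Δ = (1.7531, -0.5210).
Then the next iterate is (x, y)₁ = (-1.2469, 1.9790).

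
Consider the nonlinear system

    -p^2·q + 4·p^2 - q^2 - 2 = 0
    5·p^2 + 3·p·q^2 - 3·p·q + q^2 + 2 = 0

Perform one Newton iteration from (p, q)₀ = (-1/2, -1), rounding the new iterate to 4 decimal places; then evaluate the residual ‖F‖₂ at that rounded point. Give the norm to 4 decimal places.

At (-1/2, -1): F = (-1.7500, 1.2500).
Jacobian J = [[-2·p·q + 8·p, -p^2 - 2·q], [10·p + 3·q^2 - 3·q, 6·p·q - 3·p + 2·q]].
At the point, J = [[-5.0000, 1.7500], [1.0000, 2.5000]] (det J = -14.2500).
Solving J·Δ = −F gives Δ = (-0.4605, -0.3158).
Then the next iterate is (p, q)₁ = (-0.9605, -1.3158).
Re-evaluating at (-0.9605, -1.3158): F = (1.172816, -0.436173), so ‖F‖₂ = 1.2513.

1.2513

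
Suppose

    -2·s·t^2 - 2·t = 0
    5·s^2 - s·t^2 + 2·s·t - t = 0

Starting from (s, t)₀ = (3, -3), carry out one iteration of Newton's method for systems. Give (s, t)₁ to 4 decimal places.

At (3, -3): F = (-48.0000, 3.0000).
Jacobian J = [[-2·t^2, -4·s·t - 2], [10·s - t^2 + 2·t, -2·s·t + 2·s - 1]].
At the point, J = [[-18.0000, 34.0000], [15.0000, 23.0000]] (det J = -924.0000).
Solving J·Δ = −F gives Δ = (-1.3052, 0.7208).
Then the next iterate is (s, t)₁ = (1.6948, -2.2792).

(1.6948, -2.2792)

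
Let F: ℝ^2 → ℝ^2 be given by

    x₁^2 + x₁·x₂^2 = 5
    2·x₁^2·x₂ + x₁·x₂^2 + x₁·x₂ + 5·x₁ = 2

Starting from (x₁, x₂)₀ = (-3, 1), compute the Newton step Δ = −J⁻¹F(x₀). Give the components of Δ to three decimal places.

At (-3, 1): F = (1.000, -5.000).
Jacobian J = [[2·x₁ + x₂^2, 2·x₁·x₂], [4·x₁·x₂ + x₂^2 + x₂ + 5, 2·x₁^2 + 2·x₁·x₂ + x₁]].
At the point, J = [[-5.000, -6.000], [-5.000, 9.000]] (det J = -75.000).
Solving J·Δ = −F gives Δ = (-0.280, 0.400).

(-0.280, 0.400)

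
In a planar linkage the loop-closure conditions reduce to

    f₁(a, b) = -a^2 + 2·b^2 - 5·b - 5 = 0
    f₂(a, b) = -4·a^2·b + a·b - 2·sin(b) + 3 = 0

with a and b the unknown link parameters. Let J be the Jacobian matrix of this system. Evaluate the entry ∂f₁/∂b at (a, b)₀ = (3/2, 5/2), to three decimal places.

∂f₁/∂b = 4·b - 5.
At (3/2, 5/2) this is 5.000.

5.000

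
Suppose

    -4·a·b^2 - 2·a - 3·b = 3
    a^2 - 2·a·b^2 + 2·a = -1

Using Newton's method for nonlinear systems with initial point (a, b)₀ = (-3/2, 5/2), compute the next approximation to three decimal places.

At (-3/2, 5/2): F = (30.000, 19.000).
Jacobian J = [[-4·b^2 - 2, -8·a·b - 3], [2·a - 2·b^2 + 2, -4·a·b]].
At the point, J = [[-27.000, 27.000], [-13.500, 15.000]] (det J = -40.500).
Solving J·Δ = −F gives Δ = (-1.556, -2.667).
Then the next iterate is (a, b)₁ = (-3.056, -0.167).

(-3.056, -0.167)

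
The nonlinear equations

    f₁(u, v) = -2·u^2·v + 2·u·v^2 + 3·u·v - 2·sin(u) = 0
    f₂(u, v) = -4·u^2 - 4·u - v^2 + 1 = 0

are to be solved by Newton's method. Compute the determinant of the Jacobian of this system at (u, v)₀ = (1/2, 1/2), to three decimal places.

16.755

J = [[-4·u·v + 2·v^2 + 3·v - 2·cos(u), -2·u^2 + 4·u·v + 3·u], [-8·u - 4, -2·v]].
At the point, J = [[-0.75517, 2.000], [-8.000, -1.000]].
det J = 16.755.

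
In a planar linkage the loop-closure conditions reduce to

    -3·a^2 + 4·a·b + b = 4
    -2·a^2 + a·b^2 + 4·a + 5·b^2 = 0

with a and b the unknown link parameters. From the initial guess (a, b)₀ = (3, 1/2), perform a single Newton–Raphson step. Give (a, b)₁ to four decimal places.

(-2.2844, -4.1193)

At (3, 1/2): F = (-24.5000, -4.0000).
Jacobian J = [[-6·a + 4·b, 4·a + 1], [-4·a + b^2 + 4, 2·a·b + 10·b]].
At the point, J = [[-16.0000, 13.0000], [-7.7500, 8.0000]] (det J = -27.2500).
Solving J·Δ = −F gives Δ = (-5.2844, -4.6193).
Then the next iterate is (a, b)₁ = (-2.2844, -4.1193).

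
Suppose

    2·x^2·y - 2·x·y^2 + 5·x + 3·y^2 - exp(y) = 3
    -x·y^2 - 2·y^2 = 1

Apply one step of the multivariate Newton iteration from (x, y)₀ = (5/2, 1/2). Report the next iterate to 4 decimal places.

At (5/2, 1/2): F = (13.601279, -2.1250).
Jacobian J = [[4·x·y - 2·y^2 + 5, 2·x^2 - 4·x·y + 6·y - exp(y)], [-y^2, -2·x·y - 4·y]].
At the point, J = [[9.5000, 8.851279], [-0.2500, -4.5000]] (det J = -40.537180).
Solving J·Δ = −F gives Δ = (-1.0459, -0.4141).
Then the next iterate is (x, y)₁ = (1.4541, 0.0859).

(1.4541, 0.0859)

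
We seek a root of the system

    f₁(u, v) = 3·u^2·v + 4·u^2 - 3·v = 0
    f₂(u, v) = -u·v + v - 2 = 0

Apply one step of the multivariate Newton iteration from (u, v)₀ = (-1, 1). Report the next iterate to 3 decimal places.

At (-1, 1): F = (4.000, 0.000).
Jacobian J = [[6·u·v + 8·u, 3·u^2 - 3], [-v, -u + 1]].
At the point, J = [[-14.000, 0.000], [-1.000, 2.000]] (det J = -28.000).
Solving J·Δ = −F gives Δ = (0.286, 0.143).
Then the next iterate is (u, v)₁ = (-0.714, 1.143).

(-0.714, 1.143)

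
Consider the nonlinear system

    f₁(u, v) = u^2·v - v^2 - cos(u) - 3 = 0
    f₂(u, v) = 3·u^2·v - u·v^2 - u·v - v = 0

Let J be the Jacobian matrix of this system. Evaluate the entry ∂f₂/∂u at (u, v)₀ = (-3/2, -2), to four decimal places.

16.0000

∂f₂/∂u = 6·u·v - v^2 - v.
At (-3/2, -2) this is 16.0000.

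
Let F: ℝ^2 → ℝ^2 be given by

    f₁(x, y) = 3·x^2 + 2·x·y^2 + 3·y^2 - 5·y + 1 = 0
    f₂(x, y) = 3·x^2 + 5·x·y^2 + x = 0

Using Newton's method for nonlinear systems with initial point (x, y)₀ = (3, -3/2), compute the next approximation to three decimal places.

At (3, -3/2): F = (55.750, 63.750).
Jacobian J = [[6·x + 2·y^2, 4·x·y + 6·y - 5], [6·x + 5·y^2 + 1, 10·x·y]].
At the point, J = [[22.500, -32.000], [30.250, -45.000]] (det J = -44.500).
Solving J·Δ = −F gives Δ = (-10.534, -5.664).
Then the next iterate is (x, y)₁ = (-7.534, -7.164).

(-7.534, -7.164)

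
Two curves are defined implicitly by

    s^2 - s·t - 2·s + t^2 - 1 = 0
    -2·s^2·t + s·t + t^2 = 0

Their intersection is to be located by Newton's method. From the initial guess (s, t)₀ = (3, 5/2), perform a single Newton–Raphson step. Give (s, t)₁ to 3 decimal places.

(1.625, 3.156)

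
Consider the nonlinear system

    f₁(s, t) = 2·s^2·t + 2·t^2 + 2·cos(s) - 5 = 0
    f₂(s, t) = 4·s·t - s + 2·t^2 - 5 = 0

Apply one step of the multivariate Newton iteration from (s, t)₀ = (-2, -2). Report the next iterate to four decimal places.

At (-2, -2): F = (-13.832294, 21.0000).
Jacobian J = [[4·s·t - 2·sin(s), 2·s^2 + 4·t], [4·t - 1, 4·s + 4·t]].
At the point, J = [[17.818595, 0.0000], [-9.0000, -16.0000]] (det J = -285.097518).
Solving J·Δ = −F gives Δ = (0.7763, 0.8758).
Then the next iterate is (s, t)₁ = (-1.2237, -1.1242).

(-1.2237, -1.1242)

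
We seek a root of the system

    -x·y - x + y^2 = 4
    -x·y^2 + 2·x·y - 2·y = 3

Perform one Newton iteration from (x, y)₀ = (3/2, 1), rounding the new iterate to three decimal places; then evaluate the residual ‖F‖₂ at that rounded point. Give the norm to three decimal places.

33.514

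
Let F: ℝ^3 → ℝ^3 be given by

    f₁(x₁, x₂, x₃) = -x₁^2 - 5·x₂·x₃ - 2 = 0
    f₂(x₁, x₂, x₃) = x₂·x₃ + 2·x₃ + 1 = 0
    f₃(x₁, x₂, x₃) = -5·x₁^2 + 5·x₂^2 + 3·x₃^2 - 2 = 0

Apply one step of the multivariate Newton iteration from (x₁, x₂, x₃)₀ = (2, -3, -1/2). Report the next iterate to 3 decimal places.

At (2, -3, -1/2): F = (-13.500, 1.500, 23.750).
Jacobian J = [[-2·x₁, -5·x₃, -5·x₂], [0, x₃, x₂ + 2], [-10·x₁, 10·x₂, 6·x₃]].
At the point, J = [[-4.000, 2.500, 15.000], [0.000, -0.500, -1.000], [-20.000, -30.000, -3.000]] (det J = 14.000).
Solving J·Δ = −F gives Δ = (11.446, -7.357, 5.179).
Then the next iterate is (x₁, x₂, x₃)₁ = (13.446, -10.357, 4.679).

(13.446, -10.357, 4.679)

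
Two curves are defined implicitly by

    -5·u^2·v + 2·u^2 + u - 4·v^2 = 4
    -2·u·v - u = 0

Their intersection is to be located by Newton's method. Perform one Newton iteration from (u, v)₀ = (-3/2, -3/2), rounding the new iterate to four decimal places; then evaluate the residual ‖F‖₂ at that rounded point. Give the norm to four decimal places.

1.1545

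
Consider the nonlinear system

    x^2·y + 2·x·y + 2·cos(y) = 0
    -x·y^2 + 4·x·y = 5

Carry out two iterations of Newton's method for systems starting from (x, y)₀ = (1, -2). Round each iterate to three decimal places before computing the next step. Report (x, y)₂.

At (1, -2): F = (-6.83229, -17.000).
Jacobian J = [[2·x·y + 2·y, x^2 + 2·x - 2·sin(y)], [-y^2 + 4·y, -2·x·y + 4·x]].
At the point, J = [[-8.000, 4.81859], [-12.000, 8.000]] (det J = -6.17686).
Solving J·Δ = −F gives Δ = (4.413, 8.744).
Then the next iterate is (x, y)₁ = (5.413, 6.744).
Round to (5.413, 6.744) and repeat: F = (272.40496, -105.17047), J = [[86.49854, 39.23721], [-18.50554, -51.35854]].
Δ = (-2.654, -1.091), so (x, y)₂ = (2.759, 5.653).

(2.759, 5.653)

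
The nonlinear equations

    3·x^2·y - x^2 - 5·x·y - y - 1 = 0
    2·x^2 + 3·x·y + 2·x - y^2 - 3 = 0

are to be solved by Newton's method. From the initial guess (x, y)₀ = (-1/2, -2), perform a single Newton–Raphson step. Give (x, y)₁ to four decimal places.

(-0.4241, -0.0179)

At (-1/2, -2): F = (-5.7500, -4.5000).
Jacobian J = [[6·x·y - 2·x - 5·y, 3·x^2 - 5·x - 1], [4·x + 3·y + 2, 3·x - 2·y]].
At the point, J = [[17.0000, 2.2500], [-6.0000, 2.5000]] (det J = 56.0000).
Solving J·Δ = −F gives Δ = (0.0759, 1.9821).
Then the next iterate is (x, y)₁ = (-0.4241, -0.0179).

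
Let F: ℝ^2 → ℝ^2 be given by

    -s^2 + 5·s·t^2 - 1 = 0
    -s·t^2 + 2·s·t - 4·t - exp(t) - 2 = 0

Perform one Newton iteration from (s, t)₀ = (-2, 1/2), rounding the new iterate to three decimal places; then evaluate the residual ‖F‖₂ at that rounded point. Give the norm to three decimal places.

9.920

At (-2, 1/2): F = (-7.500, -7.14872).
Jacobian J = [[-2·s + 5·t^2, 10·s·t], [-t^2 + 2·t, -2·s·t + 2·s - exp(t) - 4]].
At the point, J = [[5.250, -10.000], [0.750, -7.64872]] (det J = -32.65579).
Solving J·Δ = −F gives Δ = (-0.432, -0.977).
Then the next iterate is (s, t)₁ = (-2.432, -0.477).
Re-evaluating at (-2.432, -0.477): F = (-9.68138, 2.16084), so ‖F‖₂ = 9.920.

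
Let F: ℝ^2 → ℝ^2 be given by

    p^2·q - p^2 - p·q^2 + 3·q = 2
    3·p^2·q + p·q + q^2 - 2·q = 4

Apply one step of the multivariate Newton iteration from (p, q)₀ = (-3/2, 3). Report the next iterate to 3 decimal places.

At (-3/2, 3): F = (25.000, 14.750).
Jacobian J = [[2·p·q - 2·p - q^2, p^2 - 2·p·q + 3], [6·p·q + q, 3·p^2 + p + 2·q - 2]].
At the point, J = [[-15.000, 14.250], [-24.000, 9.250]] (det J = 203.250).
Solving J·Δ = −F gives Δ = (-0.104, -1.863).
Then the next iterate is (p, q)₁ = (-1.604, 1.137).

(-1.604, 1.137)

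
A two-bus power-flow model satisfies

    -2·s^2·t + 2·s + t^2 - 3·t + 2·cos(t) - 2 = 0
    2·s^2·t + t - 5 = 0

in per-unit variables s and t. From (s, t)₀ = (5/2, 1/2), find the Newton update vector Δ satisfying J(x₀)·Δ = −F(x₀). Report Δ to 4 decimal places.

(0.2718, -0.2303)

At (5/2, 1/2): F = (-2.744835, 1.7500).
Jacobian J = [[-4·s·t + 2, -2·s^2 + 2·t - 2·sin(t) - 3], [4·s·t, 2·s^2 + 1]].
At the point, J = [[-3.0000, -15.458851], [5.0000, 13.5000]] (det J = 36.794255).
Solving J·Δ = −F gives Δ = (0.2718, -0.2303).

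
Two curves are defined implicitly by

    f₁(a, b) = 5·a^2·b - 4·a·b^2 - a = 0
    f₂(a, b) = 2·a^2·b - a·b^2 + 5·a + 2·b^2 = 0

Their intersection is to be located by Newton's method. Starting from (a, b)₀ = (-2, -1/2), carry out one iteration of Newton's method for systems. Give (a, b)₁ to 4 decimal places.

(-0.1918, -1.2055)

At (-2, -1/2): F = (-6.0000, -13.0000).
Jacobian J = [[10·a·b - 4·b^2 - 1, 5·a^2 - 8·a·b], [4·a·b - b^2 + 5, 2·a^2 - 2·a·b + 4·b]].
At the point, J = [[8.0000, 12.0000], [8.7500, 4.0000]] (det J = -73.0000).
Solving J·Δ = −F gives Δ = (1.8082, -0.7055).
Then the next iterate is (a, b)₁ = (-0.1918, -1.2055).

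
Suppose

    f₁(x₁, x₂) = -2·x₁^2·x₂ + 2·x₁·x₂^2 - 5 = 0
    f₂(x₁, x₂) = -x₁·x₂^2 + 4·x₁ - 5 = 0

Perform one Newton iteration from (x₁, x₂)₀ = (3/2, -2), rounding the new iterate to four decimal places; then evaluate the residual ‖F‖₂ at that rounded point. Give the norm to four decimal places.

At (3/2, -2): F = (16.0000, -5.0000).
Jacobian J = [[-4·x₁·x₂ + 2·x₂^2, -2·x₁^2 + 4·x₁·x₂], [-x₂^2 + 4, -2·x₁·x₂]].
At the point, J = [[20.0000, -16.5000], [0.0000, 6.0000]] (det J = 120.0000).
Solving J·Δ = −F gives Δ = (-0.1125, 0.8333).
Then the next iterate is (x₁, x₂)₁ = (1.3875, -1.1667).
Re-evaluating at (1.3875, -1.1667): F = (3.269459, -1.338650), so ‖F‖₂ = 3.5329.

3.5329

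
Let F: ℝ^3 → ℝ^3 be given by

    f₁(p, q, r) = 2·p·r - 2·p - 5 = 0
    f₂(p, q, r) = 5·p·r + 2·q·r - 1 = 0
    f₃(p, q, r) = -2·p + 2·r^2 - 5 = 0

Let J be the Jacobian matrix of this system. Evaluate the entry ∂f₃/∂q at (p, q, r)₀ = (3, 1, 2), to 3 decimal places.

0.000

∂f₃/∂q = 0.
At (3, 1, 2) this is 0.000.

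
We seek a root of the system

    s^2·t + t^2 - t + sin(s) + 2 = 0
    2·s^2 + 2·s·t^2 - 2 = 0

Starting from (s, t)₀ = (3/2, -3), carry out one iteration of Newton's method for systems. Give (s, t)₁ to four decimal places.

(1.5303, -1.3207)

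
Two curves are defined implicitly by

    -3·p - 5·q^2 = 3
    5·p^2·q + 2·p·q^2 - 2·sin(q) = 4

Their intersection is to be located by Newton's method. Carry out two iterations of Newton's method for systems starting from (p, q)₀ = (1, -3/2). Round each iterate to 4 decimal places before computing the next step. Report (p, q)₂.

(-1.6264, -0.6356)

At (1, -3/2): F = (-17.2500, -5.005010).
Jacobian J = [[-3, -10·q], [10·p·q + 2·q^2, 5·p^2 + 4·p·q - 2·cos(q)]].
At the point, J = [[-3.0000, 15.0000], [-10.5000, -1.141474]] (det J = 160.924423).
Solving J·Δ = −F gives Δ = (-0.5889, 1.0322).
Then the next iterate is (p, q)₁ = (0.4111, -0.4678).
Round to (0.4111, -0.4678) and repeat: F = (-5.327484, -3.313523), J = [[-3.0000, 4.6780], [-1.485452, -1.709359]].
Δ = (-2.0375, -0.1678), so (p, q)₂ = (-1.6264, -0.6356).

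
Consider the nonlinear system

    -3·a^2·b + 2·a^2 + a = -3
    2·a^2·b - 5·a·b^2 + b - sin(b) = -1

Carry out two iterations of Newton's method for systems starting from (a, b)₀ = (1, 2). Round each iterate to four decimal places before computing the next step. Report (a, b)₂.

At (1, 2): F = (0.0000, -13.909297).
Jacobian J = [[-6·a·b + 4·a + 1, -3·a^2], [4·a·b - 5·b^2, 2·a^2 - 10·a·b - cos(b) + 1]].
At the point, J = [[-7.0000, -3.0000], [-12.0000, -16.583853]] (det J = 80.086972).
Solving J·Δ = −F gives Δ = (0.5210, -1.2157).
Then the next iterate is (a, b)₁ = (1.5210, 0.7843).
Round to (1.5210, 0.7843) and repeat: F = (3.704587, 0.028797), J = [[-0.073522, -6.940323], [1.696049, -7.010204]].
Δ = (2.0974, 0.5116), so (a, b)₂ = (3.6184, 1.2959).

(3.6184, 1.2959)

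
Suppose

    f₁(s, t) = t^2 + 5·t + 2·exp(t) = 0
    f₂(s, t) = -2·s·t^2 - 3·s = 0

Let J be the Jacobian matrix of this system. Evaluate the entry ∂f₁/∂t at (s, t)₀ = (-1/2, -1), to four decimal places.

3.7358

∂f₁/∂t = 2·t + 2·exp(t) + 5.
At (-1/2, -1) this is 3.7358.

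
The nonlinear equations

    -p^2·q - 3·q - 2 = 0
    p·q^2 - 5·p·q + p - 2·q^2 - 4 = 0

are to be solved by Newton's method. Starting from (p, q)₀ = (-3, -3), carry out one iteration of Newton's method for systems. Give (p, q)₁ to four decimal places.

At (-3, -3): F = (34.0000, -97.0000).
Jacobian J = [[-2·p·q, -p^2 - 3], [q^2 - 5·q + 1, 2·p·q - 5·p - 4·q]].
At the point, J = [[-18.0000, -12.0000], [25.0000, 45.0000]] (det J = -510.0000).
Solving J·Δ = −F gives Δ = (0.7176, 1.7569).
Then the next iterate is (p, q)₁ = (-2.2824, -1.2431).

(-2.2824, -1.2431)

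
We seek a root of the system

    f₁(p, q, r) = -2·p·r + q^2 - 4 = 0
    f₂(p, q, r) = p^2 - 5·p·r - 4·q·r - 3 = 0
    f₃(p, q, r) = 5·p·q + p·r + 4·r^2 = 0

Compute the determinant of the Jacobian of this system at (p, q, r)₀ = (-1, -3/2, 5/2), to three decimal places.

58.500

J = [[-2·r, 2·q, -2·p], [2·p - 5·r, -4·r, -5·p - 4·q], [5·q + r, 5·p, p + 8·r]].
At the point, J = [[-5.000, -3.000, 2.000], [-14.500, -10.000, 11.000], [-5.000, -5.000, 19.000]].
det J = 58.500.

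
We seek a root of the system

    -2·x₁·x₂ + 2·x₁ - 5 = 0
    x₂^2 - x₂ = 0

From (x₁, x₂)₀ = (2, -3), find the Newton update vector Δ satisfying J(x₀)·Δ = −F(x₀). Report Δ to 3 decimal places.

(-0.518, 1.714)

At (2, -3): F = (11.000, 12.000).
Jacobian J = [[-2·x₂ + 2, -2·x₁], [0, 2·x₂ - 1]].
At the point, J = [[8.000, -4.000], [0.000, -7.000]] (det J = -56.000).
Solving J·Δ = −F gives Δ = (-0.518, 1.714).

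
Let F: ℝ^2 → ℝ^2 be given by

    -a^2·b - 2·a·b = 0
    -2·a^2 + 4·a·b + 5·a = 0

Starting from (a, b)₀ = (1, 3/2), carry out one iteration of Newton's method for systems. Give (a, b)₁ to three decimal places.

At (1, 3/2): F = (-4.500, 9.000).
Jacobian J = [[-2·a·b - 2·b, -a^2 - 2·a], [-4·a + 4·b + 5, 4·a]].
At the point, J = [[-6.000, -3.000], [7.000, 4.000]] (det J = -3.000).
Solving J·Δ = −F gives Δ = (3.000, -7.500).
Then the next iterate is (a, b)₁ = (4.000, -6.000).

(4.000, -6.000)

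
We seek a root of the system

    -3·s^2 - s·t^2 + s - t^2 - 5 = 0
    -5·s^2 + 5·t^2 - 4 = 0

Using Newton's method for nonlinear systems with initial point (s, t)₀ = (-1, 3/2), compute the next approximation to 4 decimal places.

At (-1, 3/2): F = (-9.0000, 2.2500).
Jacobian J = [[-6·s - t^2 + 1, -2·s·t - 2·t], [-10·s, 10·t]].
At the point, J = [[4.7500, 0.0000], [10.0000, 15.0000]] (det J = 71.2500).
Solving J·Δ = −F gives Δ = (1.8947, -1.4132).
Then the next iterate is (s, t)₁ = (0.8947, 0.0868).

(0.8947, 0.0868)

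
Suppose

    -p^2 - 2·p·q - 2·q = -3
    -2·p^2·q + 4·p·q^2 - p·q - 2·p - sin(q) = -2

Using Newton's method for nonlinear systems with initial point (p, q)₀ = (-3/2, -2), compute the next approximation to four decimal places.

(-1.3994, -1.4542)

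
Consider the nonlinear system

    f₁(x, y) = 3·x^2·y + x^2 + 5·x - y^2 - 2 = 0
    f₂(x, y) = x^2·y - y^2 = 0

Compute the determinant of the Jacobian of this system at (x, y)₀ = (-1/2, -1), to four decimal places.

13.0000

J = [[6·x·y + 2·x + 5, 3·x^2 - 2·y], [2·x·y, x^2 - 2·y]].
At the point, J = [[7.0000, 2.7500], [1.0000, 2.2500]].
det J = 13.0000.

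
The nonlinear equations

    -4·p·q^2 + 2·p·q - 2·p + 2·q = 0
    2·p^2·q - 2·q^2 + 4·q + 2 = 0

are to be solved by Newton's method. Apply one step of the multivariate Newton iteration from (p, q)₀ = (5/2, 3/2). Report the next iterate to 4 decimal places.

(1.2232, 1.2050)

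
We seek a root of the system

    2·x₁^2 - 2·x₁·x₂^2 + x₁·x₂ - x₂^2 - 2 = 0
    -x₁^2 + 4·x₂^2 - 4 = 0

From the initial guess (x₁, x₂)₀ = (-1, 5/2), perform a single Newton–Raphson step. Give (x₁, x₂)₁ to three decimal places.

(-1.017, 1.502)

At (-1, 5/2): F = (3.750, 20.000).
Jacobian J = [[4·x₁ - 2·x₂^2 + x₂, -4·x₁·x₂ + x₁ - 2·x₂], [-2·x₁, 8·x₂]].
At the point, J = [[-14.000, 4.000], [2.000, 20.000]] (det J = -288.000).
Solving J·Δ = −F gives Δ = (-0.017, -0.998).
Then the next iterate is (x₁, x₂)₁ = (-1.017, 1.502).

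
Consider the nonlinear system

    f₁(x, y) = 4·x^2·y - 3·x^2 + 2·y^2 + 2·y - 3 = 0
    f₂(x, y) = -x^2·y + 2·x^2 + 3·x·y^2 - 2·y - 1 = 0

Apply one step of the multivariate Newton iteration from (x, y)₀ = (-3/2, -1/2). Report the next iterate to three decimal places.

(-0.815, -0.003)

At (-3/2, -1/2): F = (-14.750, 4.500).
Jacobian J = [[8·x·y - 6·x, 4·x^2 + 4·y + 2], [-2·x·y + 4·x + 3·y^2, -x^2 + 6·x·y - 2]].
At the point, J = [[15.000, 9.000], [-6.750, 0.250]] (det J = 64.500).
Solving J·Δ = −F gives Δ = (0.685, 0.497).
Then the next iterate is (x, y)₁ = (-0.815, -0.003).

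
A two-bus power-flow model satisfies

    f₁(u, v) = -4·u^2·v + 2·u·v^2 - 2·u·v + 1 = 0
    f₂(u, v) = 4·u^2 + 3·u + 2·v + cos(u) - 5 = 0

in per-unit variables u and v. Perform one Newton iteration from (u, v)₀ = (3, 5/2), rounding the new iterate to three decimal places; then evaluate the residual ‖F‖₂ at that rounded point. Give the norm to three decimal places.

At (3, 5/2): F = (-66.500, 44.01001).
Jacobian J = [[-8·u·v + 2·v^2 - 2·v, -4·u^2 + 4·u·v - 2·u], [8·u - sin(u) + 3, 2]].
At the point, J = [[-52.500, -12.000], [26.85888, 2.000]] (det J = 217.30656).
Solving J·Δ = −F gives Δ = (-1.818, 2.413).
Then the next iterate is (u, v)₁ = (1.182, 4.913).
Re-evaluating at (1.182, 4.913): F = (18.99060, 14.33957), so ‖F‖₂ = 23.796.

23.796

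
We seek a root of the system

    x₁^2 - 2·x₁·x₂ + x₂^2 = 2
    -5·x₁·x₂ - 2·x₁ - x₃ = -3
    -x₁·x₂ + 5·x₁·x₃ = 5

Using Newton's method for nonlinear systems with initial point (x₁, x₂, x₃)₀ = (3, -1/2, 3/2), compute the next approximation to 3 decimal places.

At (3, -1/2, 3/2): F = (10.250, 3.000, 19.000).
Jacobian J = [[2·x₁ - 2·x₂, -2·x₁ + 2·x₂, 0], [-5·x₂ - 2, -5·x₁, -1], [-x₂ + 5·x₃, -x₁, 5·x₁]].
At the point, J = [[7.000, -7.000, 0.000], [0.500, -15.000, -1.000], [8.000, -3.000, 15.000]] (det J = -1487.500).
Solving J·Δ = −F gives Δ = (-1.270, 0.194, -0.551).
Then the next iterate is (x₁, x₂, x₃)₁ = (1.730, -0.306, 0.949).

(1.730, -0.306, 0.949)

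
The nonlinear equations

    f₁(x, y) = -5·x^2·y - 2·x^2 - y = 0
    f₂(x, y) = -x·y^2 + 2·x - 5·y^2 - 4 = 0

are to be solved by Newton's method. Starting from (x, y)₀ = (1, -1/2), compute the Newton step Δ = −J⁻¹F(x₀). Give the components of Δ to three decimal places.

(0.909, 0.318)

At (1, -1/2): F = (1.000, -3.500).
Jacobian J = [[-10·x·y - 4·x, -5·x^2 - 1], [-y^2 + 2, -2·x·y - 10·y]].
At the point, J = [[1.000, -6.000], [1.750, 6.000]] (det J = 16.500).
Solving J·Δ = −F gives Δ = (0.909, 0.318).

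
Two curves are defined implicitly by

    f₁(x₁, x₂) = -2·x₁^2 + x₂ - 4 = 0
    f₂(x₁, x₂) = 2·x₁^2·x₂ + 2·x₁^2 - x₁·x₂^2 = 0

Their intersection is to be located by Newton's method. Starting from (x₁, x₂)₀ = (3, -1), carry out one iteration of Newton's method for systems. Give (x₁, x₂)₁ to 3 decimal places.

At (3, -1): F = (-23.000, -3.000).
Jacobian J = [[-4·x₁, 1], [4·x₁·x₂ + 4·x₁ - x₂^2, 2·x₁^2 - 2·x₁·x₂]].
At the point, J = [[-12.000, 1.000], [-1.000, 24.000]] (det J = -287.000).
Solving J·Δ = −F gives Δ = (-1.913, 0.045).
Then the next iterate is (x₁, x₂)₁ = (1.087, -0.955).

(1.087, -0.955)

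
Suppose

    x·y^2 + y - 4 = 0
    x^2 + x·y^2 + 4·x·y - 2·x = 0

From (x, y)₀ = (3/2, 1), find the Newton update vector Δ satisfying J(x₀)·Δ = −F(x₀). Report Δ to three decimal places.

At (3/2, 1): F = (-1.500, 6.750).
Jacobian J = [[y^2, 2·x·y + 1], [2·x + y^2 + 4·y - 2, 2·x·y + 4·x]].
At the point, J = [[1.000, 4.000], [6.000, 9.000]] (det J = -15.000).
Solving J·Δ = −F gives Δ = (-2.700, 1.050).

(-2.700, 1.050)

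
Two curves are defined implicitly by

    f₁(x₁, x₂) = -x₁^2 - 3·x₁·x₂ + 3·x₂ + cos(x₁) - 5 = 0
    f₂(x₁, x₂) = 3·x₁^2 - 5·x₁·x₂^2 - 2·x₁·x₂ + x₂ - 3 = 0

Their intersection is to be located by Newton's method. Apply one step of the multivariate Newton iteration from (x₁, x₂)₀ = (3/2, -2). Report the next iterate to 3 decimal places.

(4.800, -0.380)

At (3/2, -2): F = (-4.17926, -22.250).
Jacobian J = [[-2·x₁ - 3·x₂ - sin(x₁), -3·x₁ + 3], [6·x₁ - 5·x₂^2 - 2·x₂, -10·x₁·x₂ - 2·x₁ + 1]].
At the point, J = [[2.00251, -1.500], [-7.000, 28.000]] (det J = 45.57014).
Solving J·Δ = −F gives Δ = (3.300, 1.620).
Then the next iterate is (x₁, x₂)₁ = (4.800, -0.380).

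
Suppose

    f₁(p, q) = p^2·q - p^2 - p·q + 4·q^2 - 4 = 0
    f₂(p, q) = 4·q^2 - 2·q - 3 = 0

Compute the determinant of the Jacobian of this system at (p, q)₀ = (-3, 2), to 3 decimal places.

-112.000

J = [[2·p·q - 2·p - q, p^2 - p + 8·q], [0, 8·q - 2]].
At the point, J = [[-8.000, 28.000], [0.000, 14.000]].
det J = -112.000.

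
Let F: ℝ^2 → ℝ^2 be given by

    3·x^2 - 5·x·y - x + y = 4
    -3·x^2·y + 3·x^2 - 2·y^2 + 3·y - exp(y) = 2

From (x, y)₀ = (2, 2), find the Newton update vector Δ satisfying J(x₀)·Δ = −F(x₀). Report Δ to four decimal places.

(0.6206, -1.2644)

At (2, 2): F = (-12.0000, -23.389056).
Jacobian J = [[6·x - 5·y - 1, -5·x + 1], [-6·x·y + 6·x, -3·x^2 - 4·y - exp(y) + 3]].
At the point, J = [[1.0000, -9.0000], [-12.0000, -24.389056]] (det J = -132.389056).
Solving J·Δ = −F gives Δ = (0.6206, -1.2644).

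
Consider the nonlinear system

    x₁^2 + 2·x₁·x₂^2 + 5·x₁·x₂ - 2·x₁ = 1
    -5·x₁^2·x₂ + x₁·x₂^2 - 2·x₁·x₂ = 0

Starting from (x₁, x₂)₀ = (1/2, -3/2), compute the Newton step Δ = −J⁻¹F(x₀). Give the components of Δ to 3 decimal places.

(-0.675, -1.096)

At (1/2, -3/2): F = (-3.250, 4.500).
Jacobian J = [[2·x₁ + 2·x₂^2 + 5·x₂ - 2, 4·x₁·x₂ + 5·x₁], [-10·x₁·x₂ + x₂^2 - 2·x₂, -5·x₁^2 + 2·x₁·x₂ - 2·x₁]].
At the point, J = [[-4.000, -0.500], [12.750, -3.750]] (det J = 21.375).
Solving J·Δ = −F gives Δ = (-0.675, -1.096).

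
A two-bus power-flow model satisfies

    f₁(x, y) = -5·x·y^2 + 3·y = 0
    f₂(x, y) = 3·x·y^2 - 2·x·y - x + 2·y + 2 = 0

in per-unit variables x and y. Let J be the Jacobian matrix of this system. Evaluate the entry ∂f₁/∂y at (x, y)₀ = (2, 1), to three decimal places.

∂f₁/∂y = -10·x·y + 3.
At (2, 1) this is -17.000.

-17.000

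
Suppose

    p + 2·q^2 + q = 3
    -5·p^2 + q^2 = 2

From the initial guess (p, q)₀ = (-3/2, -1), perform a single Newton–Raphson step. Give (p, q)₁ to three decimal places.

(-0.808, -1.936)

At (-3/2, -1): F = (-3.500, -12.250).
Jacobian J = [[1, 4·q + 1], [-10·p, 2·q]].
At the point, J = [[1.000, -3.000], [15.000, -2.000]] (det J = 43.000).
Solving J·Δ = −F gives Δ = (0.692, -0.936).
Then the next iterate is (p, q)₁ = (-0.808, -1.936).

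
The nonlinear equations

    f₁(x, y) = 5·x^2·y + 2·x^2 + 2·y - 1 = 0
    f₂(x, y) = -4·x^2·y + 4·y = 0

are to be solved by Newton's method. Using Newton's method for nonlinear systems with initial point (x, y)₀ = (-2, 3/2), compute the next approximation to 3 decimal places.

(-3.167, -2.333)

At (-2, 3/2): F = (40.000, -18.000).
Jacobian J = [[10·x·y + 4·x, 5·x^2 + 2], [-8·x·y, -4·x^2 + 4]].
At the point, J = [[-38.000, 22.000], [24.000, -12.000]] (det J = -72.000).
Solving J·Δ = −F gives Δ = (-1.167, -3.833).
Then the next iterate is (x, y)₁ = (-3.167, -2.333).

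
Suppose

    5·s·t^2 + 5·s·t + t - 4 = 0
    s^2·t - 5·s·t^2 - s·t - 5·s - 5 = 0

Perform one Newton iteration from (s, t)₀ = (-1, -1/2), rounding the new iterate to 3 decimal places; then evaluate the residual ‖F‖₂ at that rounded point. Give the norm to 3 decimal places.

At (-1, -1/2): F = (-3.250, 0.250).
Jacobian J = [[5·t^2 + 5·t, 10·s·t + 5·s + 1], [2·s·t - 5·t^2 - t - 5, s^2 - 10·s·t - s]].
At the point, J = [[-1.250, 1.000], [-4.750, -3.000]] (det J = 8.500).
Solving J·Δ = −F gives Δ = (-1.118, 1.853).
Then the next iterate is (s, t)₁ = (-2.118, 1.353).
Re-evaluating at (-2.118, 1.353): F = (-36.36142, 33.91126), so ‖F‖₂ = 49.720.

49.720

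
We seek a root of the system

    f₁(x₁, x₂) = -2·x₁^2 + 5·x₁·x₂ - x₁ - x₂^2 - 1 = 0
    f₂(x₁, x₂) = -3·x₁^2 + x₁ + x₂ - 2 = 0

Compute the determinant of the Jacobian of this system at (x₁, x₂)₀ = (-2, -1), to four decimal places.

106.0000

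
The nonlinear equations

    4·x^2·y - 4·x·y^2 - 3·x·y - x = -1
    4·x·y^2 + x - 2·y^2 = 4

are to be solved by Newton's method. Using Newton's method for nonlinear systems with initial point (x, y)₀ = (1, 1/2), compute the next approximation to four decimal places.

At (1, 1/2): F = (-0.5000, -2.5000).
Jacobian J = [[8·x·y - 4·y^2 - 3·y - 1, 4·x^2 - 8·x·y - 3·x], [4·y^2 + 1, 8·x·y - 4·y]].
At the point, J = [[0.5000, -3.0000], [2.0000, 2.0000]] (det J = 7.0000).
Solving J·Δ = −F gives Δ = (1.2143, 0.0357).
Then the next iterate is (x, y)₁ = (2.2143, 0.5357).

(2.2143, 0.5357)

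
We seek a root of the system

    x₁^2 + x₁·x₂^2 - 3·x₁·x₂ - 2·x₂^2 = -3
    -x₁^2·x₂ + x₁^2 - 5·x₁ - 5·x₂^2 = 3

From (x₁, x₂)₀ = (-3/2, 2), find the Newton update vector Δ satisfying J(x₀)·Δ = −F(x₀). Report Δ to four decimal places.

At (-3/2, 2): F = (0.2500, -17.7500).
Jacobian J = [[2·x₁ + x₂^2 - 3·x₂, 2·x₁·x₂ - 3·x₁ - 4·x₂], [-2·x₁·x₂ + 2·x₁ - 5, -x₁^2 - 10·x₂]].
At the point, J = [[-5.0000, -9.5000], [-2.0000, -22.2500]] (det J = 92.2500).
Solving J·Δ = −F gives Δ = (1.8882, -0.9675).

(1.8882, -0.9675)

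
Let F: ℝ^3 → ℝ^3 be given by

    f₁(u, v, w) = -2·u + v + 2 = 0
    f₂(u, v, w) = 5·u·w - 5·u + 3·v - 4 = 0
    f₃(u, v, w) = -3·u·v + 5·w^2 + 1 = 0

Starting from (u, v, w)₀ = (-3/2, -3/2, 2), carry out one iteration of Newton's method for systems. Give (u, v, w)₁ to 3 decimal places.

(0.185, -1.630, 0.938)

At (-3/2, -3/2, 2): F = (3.500, -16.000, 14.250).
Jacobian J = [[-2, 1, 0], [5·w - 5, 3, 5·u], [-3·v, -3·u, 10·w]].
At the point, J = [[-2.000, 1.000, 0.000], [5.000, 3.000, -7.500], [4.500, 4.500, 20.000]] (det J = -321.250).
Solving J·Δ = −F gives Δ = (1.685, -0.130, -1.062).
Then the next iterate is (u, v, w)₁ = (0.185, -1.630, 0.938).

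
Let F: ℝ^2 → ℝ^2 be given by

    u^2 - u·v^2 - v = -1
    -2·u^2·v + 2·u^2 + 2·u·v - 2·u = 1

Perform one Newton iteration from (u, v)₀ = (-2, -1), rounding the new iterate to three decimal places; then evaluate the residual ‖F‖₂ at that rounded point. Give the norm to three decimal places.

6.582

At (-2, -1): F = (8.000, 23.000).
Jacobian J = [[2·u - v^2, -2·u·v - 1], [-4·u·v + 4·u + 2·v - 2, -2·u^2 + 2·u]].
At the point, J = [[-5.000, -5.000], [-20.000, -12.000]] (det J = -40.000).
Solving J·Δ = −F gives Δ = (0.475, 1.125).
Then the next iterate is (u, v)₁ = (-1.525, 0.125).
Re-evaluating at (-1.525, 0.125): F = (3.22445, 5.73859), so ‖F‖₂ = 6.582.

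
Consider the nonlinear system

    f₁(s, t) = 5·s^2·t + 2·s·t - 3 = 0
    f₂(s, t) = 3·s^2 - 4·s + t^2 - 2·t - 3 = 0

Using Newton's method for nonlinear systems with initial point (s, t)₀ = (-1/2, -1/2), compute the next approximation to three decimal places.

At (-1/2, -1/2): F = (-3.125, 1.000).
Jacobian J = [[10·s·t + 2·t, 5·s^2 + 2·s], [6·s - 4, 2·t - 2]].
At the point, J = [[1.500, 0.250], [-7.000, -3.000]] (det J = -2.750).
Solving J·Δ = −F gives Δ = (3.318, -7.409).
Then the next iterate is (s, t)₁ = (2.818, -7.909).

(2.818, -7.909)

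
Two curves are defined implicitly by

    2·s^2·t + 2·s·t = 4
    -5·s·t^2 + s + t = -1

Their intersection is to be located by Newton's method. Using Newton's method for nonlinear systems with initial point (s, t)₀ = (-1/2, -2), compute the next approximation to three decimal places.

At (-1/2, -2): F = (-3.000, 8.500).
Jacobian J = [[4·s·t + 2·t, 2·s^2 + 2·s], [-5·t^2 + 1, -10·s·t + 1]].
At the point, J = [[0.000, -0.500], [-19.000, -9.000]] (det J = -9.500).
Solving J·Δ = −F gives Δ = (3.289, -6.000).
Then the next iterate is (s, t)₁ = (2.789, -8.000).

(2.789, -8.000)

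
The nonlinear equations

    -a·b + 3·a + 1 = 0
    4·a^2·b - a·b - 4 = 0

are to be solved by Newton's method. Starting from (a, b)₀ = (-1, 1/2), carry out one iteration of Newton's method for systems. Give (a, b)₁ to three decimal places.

(-0.647, 1.118)

At (-1, 1/2): F = (-1.500, -1.500).
Jacobian J = [[-b + 3, -a], [8·a·b - b, 4·a^2 - a]].
At the point, J = [[2.500, 1.000], [-4.500, 5.000]] (det J = 17.000).
Solving J·Δ = −F gives Δ = (0.353, 0.618).
Then the next iterate is (a, b)₁ = (-0.647, 1.118).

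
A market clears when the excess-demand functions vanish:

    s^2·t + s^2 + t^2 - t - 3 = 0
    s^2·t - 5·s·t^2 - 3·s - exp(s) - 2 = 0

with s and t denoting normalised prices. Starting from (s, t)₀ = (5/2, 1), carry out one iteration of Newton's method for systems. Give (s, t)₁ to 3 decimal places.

At (5/2, 1): F = (9.500, -27.93249).
Jacobian J = [[2·s·t + 2·s, s^2 + 2·t - 1], [2·s·t - 5·t^2 - exp(s) - 3, s^2 - 10·s·t]].
At the point, J = [[10.000, 7.250], [-15.18249, -18.750]] (det J = -77.42692).
Solving J·Δ = −F gives Δ = (0.315, -1.745).
Then the next iterate is (s, t)₁ = (2.815, -0.745).

(2.815, -0.745)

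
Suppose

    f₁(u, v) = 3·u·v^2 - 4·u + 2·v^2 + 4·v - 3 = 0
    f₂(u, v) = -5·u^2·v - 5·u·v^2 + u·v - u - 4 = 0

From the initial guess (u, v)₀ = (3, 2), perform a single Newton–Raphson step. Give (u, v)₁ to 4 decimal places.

At (3, 2): F = (37.0000, -151.0000).
Jacobian J = [[3·v^2 - 4, 6·u·v + 4·v + 4], [-10·u·v - 5·v^2 + v - 1, -5·u^2 - 10·u·v + u]].
At the point, J = [[8.0000, 48.0000], [-79.0000, -102.0000]] (det J = 2976.0000).
Solving J·Δ = −F gives Δ = (-1.1673, -0.5763).
Then the next iterate is (u, v)₁ = (1.8327, 1.4237).

(1.8327, 1.4237)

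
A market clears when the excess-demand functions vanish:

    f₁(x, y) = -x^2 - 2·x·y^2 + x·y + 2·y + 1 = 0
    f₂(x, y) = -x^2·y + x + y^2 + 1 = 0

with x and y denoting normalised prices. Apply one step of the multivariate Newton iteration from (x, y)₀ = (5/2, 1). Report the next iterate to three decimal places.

(-1.732, 4.571)

At (5/2, 1): F = (-5.750, -1.750).
Jacobian J = [[-2·x - 2·y^2 + y, -4·x·y + x + 2], [-2·x·y + 1, -x^2 + 2·y]].
At the point, J = [[-6.000, -5.500], [-4.000, -4.250]] (det J = 3.500).
Solving J·Δ = −F gives Δ = (-4.232, 3.571).
Then the next iterate is (x, y)₁ = (-1.732, 4.571).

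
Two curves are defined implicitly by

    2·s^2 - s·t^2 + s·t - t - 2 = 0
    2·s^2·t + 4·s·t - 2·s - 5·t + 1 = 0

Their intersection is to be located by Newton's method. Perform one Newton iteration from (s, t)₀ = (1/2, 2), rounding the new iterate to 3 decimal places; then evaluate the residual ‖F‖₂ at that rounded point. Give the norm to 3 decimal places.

At (1/2, 2): F = (-4.500, -5.000).
Jacobian J = [[4·s - t^2 + t, -2·s·t + s - 1], [4·s·t + 4·t - 2, 2·s^2 + 4·s - 5]].
At the point, J = [[0.000, -2.500], [10.000, -2.500]] (det J = 25.000).
Solving J·Δ = −F gives Δ = (0.050, -1.800).
Then the next iterate is (s, t)₁ = (0.550, 0.200).
Re-evaluating at (0.550, 0.200): F = (-1.507, -0.539), so ‖F‖₂ = 1.600.

1.600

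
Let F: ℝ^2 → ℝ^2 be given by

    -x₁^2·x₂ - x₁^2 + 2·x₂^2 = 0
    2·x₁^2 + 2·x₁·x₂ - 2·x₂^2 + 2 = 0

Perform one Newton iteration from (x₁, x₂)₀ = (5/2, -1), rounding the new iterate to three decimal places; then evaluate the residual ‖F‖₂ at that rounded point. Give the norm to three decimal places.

At (5/2, -1): F = (2.000, 7.500).
Jacobian J = [[-2·x₁·x₂ - 2·x₁, -x₁^2 + 4·x₂], [4·x₁ + 2·x₂, 2·x₁ - 4·x₂]].
At the point, J = [[0.000, -10.250], [8.000, 9.000]] (det J = 82.000).
Solving J·Δ = −F gives Δ = (-1.157, 0.195).
Then the next iterate is (x₁, x₂)₁ = (1.343, -0.805).
Re-evaluating at (1.343, -0.805): F = (0.94434, 2.14902), so ‖F‖₂ = 2.347.

2.347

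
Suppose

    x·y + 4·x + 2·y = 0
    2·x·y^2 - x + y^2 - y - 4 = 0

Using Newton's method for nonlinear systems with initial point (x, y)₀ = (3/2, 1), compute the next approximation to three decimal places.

(-0.889, 1.698)

At (3/2, 1): F = (9.500, -2.500).
Jacobian J = [[y + 4, x + 2], [2·y^2 - 1, 4·x·y + 2·y - 1]].
At the point, J = [[5.000, 3.500], [1.000, 7.000]] (det J = 31.500).
Solving J·Δ = −F gives Δ = (-2.389, 0.698).
Then the next iterate is (x, y)₁ = (-0.889, 1.698).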